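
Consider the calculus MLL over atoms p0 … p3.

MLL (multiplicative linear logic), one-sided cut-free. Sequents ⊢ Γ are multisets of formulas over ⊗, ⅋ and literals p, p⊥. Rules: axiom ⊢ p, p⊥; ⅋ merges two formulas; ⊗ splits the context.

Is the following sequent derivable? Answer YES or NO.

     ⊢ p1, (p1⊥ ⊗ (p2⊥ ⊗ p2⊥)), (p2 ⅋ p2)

Derivation trace:
[⅋]  ⊢ p1, (p1⊥ ⊗ (p2⊥ ⊗ p2⊥)), (p2 ⅋ p2)
  [⊗]  ⊢ p1, p2, p2, (p1⊥ ⊗ (p2⊥ ⊗ p2⊥))
    [Ax]  ⊢ p1, p1⊥
    [⊗]  ⊢ p2, p2, (p2⊥ ⊗ p2⊥)
      [Ax]  ⊢ p2, p2⊥
      [Ax]  ⊢ p2, p2⊥

Result: YES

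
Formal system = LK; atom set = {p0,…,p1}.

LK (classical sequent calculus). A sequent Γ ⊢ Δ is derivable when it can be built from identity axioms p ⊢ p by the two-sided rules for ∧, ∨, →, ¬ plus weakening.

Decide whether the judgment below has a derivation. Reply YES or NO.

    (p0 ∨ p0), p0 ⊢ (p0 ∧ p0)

Proof tree:
[∧R] (p0 ∨ p0), p0 ⊢ (p0 ∧ p0)
  [∨L] (p0 ∨ p0) ⊢ p0
    [Ax] p0 ⊢ p0
    [Ax] p0 ⊢ p0
  [Ax] p0 ⊢ p0

Result: YES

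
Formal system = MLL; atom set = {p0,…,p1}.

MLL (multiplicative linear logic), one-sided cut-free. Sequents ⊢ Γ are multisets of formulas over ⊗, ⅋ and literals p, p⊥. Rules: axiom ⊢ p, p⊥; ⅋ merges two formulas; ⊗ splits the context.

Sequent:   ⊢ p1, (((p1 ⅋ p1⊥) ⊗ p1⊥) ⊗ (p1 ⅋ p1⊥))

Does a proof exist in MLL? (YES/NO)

Derivation trace:
[⊗]  ⊢ p1, (((p1 ⅋ p1⊥) ⊗ p1⊥) ⊗ (p1 ⅋ p1⊥))
  [⊗]  ⊢ p1, ((p1 ⅋ p1⊥) ⊗ p1⊥)
    [⅋]  ⊢ (p1 ⅋ p1⊥)
      [Ax]  ⊢ p1, p1⊥
    [Ax]  ⊢ p1, p1⊥
  [⅋]  ⊢ (p1 ⅋ p1⊥)
    [Ax]  ⊢ p1, p1⊥

Result: YES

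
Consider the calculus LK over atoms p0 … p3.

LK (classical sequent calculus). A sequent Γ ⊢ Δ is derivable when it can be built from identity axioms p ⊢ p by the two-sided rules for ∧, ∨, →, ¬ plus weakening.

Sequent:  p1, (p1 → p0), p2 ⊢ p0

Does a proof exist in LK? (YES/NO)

Derivation (root first):
[WL] p1, (p1 → p0), p2 ⊢ p0
  [→L] p1, (p1 → p0) ⊢ p0
    [Ax] p1 ⊢ p1
    [Ax] p0 ⊢ p0

Result: YES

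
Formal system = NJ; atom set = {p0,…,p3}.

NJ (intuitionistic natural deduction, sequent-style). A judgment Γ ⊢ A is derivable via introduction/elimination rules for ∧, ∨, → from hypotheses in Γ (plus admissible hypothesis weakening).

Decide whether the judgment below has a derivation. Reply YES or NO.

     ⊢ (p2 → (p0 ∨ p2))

Derivation trace:
[→I]  ⊢ (p2 → (p0 ∨ p2))
  [∨I₂] p2 ⊢ (p0 ∨ p2)
    [Ax] p2 ⊢ p2

Result: YES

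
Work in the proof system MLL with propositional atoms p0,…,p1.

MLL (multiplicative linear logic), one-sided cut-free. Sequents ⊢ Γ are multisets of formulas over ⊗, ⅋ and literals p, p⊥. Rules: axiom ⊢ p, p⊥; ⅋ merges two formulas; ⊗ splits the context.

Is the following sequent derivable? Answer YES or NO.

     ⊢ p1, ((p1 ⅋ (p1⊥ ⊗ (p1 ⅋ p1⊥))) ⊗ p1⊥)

Derivation trace:
[⊗]  ⊢ p1, ((p1 ⅋ (p1⊥ ⊗ (p1 ⅋ p1⊥))) ⊗ p1⊥)
  [⅋]  ⊢ (p1 ⅋ (p1⊥ ⊗ (p1 ⅋ p1⊥)))
    [⊗]  ⊢ p1, (p1⊥ ⊗ (p1 ⅋ p1⊥))
      [Ax]  ⊢ p1, p1⊥
      [⅋]  ⊢ (p1 ⅋ p1⊥)
        [Ax]  ⊢ p1, p1⊥
  [Ax]  ⊢ p1, p1⊥

Result: YES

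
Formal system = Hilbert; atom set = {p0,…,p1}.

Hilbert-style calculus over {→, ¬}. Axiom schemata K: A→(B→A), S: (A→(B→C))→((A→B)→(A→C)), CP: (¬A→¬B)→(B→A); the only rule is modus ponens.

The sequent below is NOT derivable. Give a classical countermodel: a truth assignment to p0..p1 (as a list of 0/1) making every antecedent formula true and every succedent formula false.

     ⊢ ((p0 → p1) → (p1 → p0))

Search for a countermodel by truth-table:
  v=00: Γ:[] Δ:[((p0 → p1) → (p1 → p0))=T] refutes=False
  v=01: Γ:[] Δ:[((p0 → p1) → (p1 → p0))=F] refutes=True  ← countermodel

Result: [0, 1]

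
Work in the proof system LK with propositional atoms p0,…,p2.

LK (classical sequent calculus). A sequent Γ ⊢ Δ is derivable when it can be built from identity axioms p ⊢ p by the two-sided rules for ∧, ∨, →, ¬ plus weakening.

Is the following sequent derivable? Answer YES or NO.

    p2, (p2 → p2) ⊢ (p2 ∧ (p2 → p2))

Proof tree:
[∧R] p2, (p2 → p2) ⊢ (p2 ∧ (p2 → p2))
  [→L] p2, (p2 → p2) ⊢ p2
    [Ax] p2 ⊢ p2
    [Ax] p2 ⊢ p2
  [→R] (p2 → p2) ⊢ (p2 → p2)
    [→L] p2, (p2 → p2) ⊢ p2
      [Ax] p2 ⊢ p2
      [Ax] p2 ⊢ p2

Result: YES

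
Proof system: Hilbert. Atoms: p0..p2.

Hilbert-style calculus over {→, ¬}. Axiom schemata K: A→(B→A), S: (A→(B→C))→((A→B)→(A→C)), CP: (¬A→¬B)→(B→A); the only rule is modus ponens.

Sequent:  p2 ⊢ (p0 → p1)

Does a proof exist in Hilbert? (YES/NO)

Search for a countermodel by truth-table:
  v=000: Γ:[p2=F] Δ:[(p0 → p1)=T] refutes=False
  v=001: Γ:[p2=T] Δ:[(p0 → p1)=T] refutes=False
  v=010: Γ:[p2=F] Δ:[(p0 → p1)=T] refutes=False
  v=011: Γ:[p2=T] Δ:[(p0 → p1)=T] refutes=False
  v=100: Γ:[p2=F] Δ:[(p0 → p1)=F] refutes=False
  v=101: Γ:[p2=T] Δ:[(p0 → p1)=F] refutes=True  ← countermodel

Result: NO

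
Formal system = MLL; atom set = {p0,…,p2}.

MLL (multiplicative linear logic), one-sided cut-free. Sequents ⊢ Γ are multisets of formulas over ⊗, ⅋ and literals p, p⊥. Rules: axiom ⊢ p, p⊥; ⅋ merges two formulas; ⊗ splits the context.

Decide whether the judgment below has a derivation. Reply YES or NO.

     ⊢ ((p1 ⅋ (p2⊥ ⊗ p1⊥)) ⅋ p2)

Proof tree:
[⅋]  ⊢ ((p1 ⅋ (p2⊥ ⊗ p1⊥)) ⅋ p2)
  [⅋]  ⊢ p2, (p1 ⅋ (p2⊥ ⊗ p1⊥))
    [⊗]  ⊢ p2, p1, (p2⊥ ⊗ p1⊥)
      [Ax]  ⊢ p2, p2⊥
      [Ax]  ⊢ p1, p1⊥

Result: YES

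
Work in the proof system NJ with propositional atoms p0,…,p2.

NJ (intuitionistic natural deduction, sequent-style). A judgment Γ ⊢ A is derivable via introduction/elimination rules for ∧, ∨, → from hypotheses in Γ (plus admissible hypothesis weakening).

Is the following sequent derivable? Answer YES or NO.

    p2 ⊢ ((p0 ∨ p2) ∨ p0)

Derivation (root first):
[∨I₁] p2 ⊢ ((p0 ∨ p2) ∨ p0)
  [∨I₂] p2 ⊢ (p0 ∨ p2)
    [Ax] p2 ⊢ p2

Result: YES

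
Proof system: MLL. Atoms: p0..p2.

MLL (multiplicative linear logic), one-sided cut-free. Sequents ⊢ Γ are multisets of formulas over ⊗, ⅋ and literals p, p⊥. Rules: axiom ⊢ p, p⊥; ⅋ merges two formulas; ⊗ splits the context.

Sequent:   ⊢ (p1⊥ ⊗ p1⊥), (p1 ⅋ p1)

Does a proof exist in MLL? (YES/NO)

Proof tree:
[⅋]  ⊢ (p1⊥ ⊗ p1⊥), (p1 ⅋ p1)
  [⊗]  ⊢ p1, p1, (p1⊥ ⊗ p1⊥)
    [Ax]  ⊢ p1, p1⊥
    [Ax]  ⊢ p1, p1⊥

Result: YES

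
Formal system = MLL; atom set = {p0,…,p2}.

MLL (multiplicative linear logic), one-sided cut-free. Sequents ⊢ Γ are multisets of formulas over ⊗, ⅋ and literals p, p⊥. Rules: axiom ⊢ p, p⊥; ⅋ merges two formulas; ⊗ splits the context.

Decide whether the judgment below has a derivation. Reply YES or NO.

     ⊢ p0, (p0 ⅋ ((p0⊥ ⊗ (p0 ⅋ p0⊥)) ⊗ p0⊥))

Proof tree:
[⅋]  ⊢ p0, (p0 ⅋ ((p0⊥ ⊗ (p0 ⅋ p0⊥)) ⊗ p0⊥))
  [⊗]  ⊢ p0, p0, ((p0⊥ ⊗ (p0 ⅋ p0⊥)) ⊗ p0⊥)
    [⊗]  ⊢ p0, (p0⊥ ⊗ (p0 ⅋ p0⊥))
      [Ax]  ⊢ p0, p0⊥
      [⅋]  ⊢ (p0 ⅋ p0⊥)
        [Ax]  ⊢ p0, p0⊥
    [Ax]  ⊢ p0, p0⊥

Result: YES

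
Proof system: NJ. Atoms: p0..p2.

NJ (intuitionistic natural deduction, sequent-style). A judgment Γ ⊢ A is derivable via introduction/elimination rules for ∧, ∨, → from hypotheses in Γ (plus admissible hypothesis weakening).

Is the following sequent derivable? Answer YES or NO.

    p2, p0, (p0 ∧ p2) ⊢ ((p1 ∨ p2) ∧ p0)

Derivation (root first):
[Wk] p2, p0, (p0 ∧ p2) ⊢ ((p1 ∨ p2) ∧ p0)
  [∧I] p2, p0 ⊢ ((p1 ∨ p2) ∧ p0)
    [∨I₂] p2 ⊢ (p1 ∨ p2)
      [Ax] p2 ⊢ p2
    [Ax] p0 ⊢ p0

Result: YES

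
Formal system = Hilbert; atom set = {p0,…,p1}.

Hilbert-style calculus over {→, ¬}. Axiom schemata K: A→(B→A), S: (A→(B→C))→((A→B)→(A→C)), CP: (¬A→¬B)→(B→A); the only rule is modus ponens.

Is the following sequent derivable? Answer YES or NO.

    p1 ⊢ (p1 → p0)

Search for a countermodel by truth-table:
  v=00: Γ:[p1=F] Δ:[(p1 → p0)=T] refutes=False
  v=01: Γ:[p1=T] Δ:[(p1 → p0)=F] refutes=True  ← countermodel

Result: NO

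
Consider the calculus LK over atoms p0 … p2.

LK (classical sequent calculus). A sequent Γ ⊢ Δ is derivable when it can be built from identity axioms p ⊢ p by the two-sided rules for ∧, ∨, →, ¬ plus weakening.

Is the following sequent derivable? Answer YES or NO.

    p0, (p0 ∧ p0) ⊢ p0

Derivation (root first):
[∧L] p0, (p0 ∧ p0) ⊢ p0
  [WL] p0, p0, p0 ⊢ p0
    [WL] p0, p0 ⊢ p0
      [Ax] p0 ⊢ p0

Result: YES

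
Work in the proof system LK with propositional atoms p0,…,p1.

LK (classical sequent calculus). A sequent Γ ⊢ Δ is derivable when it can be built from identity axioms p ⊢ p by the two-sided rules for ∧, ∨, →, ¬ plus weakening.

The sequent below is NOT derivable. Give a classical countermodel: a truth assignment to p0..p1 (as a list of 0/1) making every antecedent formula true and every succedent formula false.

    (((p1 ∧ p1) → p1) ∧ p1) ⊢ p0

Truth-table refutation:
  v=00: Γ:[(((p1 ∧ p1) → p1) ∧ p1)=F] Δ:[p0=F] refutes=False
  v=01: Γ:[(((p1 ∧ p1) → p1) ∧ p1)=T] Δ:[p0=F] refutes=True  ← countermodel

Result: [0, 1]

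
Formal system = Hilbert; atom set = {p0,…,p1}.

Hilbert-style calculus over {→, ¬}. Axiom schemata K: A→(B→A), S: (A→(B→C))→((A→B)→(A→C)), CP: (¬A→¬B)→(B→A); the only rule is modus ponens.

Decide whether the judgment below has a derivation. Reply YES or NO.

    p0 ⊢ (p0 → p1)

Truth-table refutation:
  v=00: Γ:[p0=F] Δ:[(p0 → p1)=T] refutes=False
  v=01: Γ:[p0=F] Δ:[(p0 → p1)=T] refutes=False
  v=10: Γ:[p0=T] Δ:[(p0 → p1)=F] refutes=True  ← countermodel

Result: NO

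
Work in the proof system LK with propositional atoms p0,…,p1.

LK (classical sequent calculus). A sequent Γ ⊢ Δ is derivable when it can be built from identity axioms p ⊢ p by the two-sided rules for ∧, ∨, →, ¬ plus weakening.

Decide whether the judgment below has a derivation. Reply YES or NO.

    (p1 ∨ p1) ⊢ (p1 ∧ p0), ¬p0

Derivation (root first):
[¬R] (p1 ∨ p1) ⊢ (p1 ∧ p0), ¬p0
  [∧R] (p1 ∨ p1), p0 ⊢ (p1 ∧ p0)
    [∨L] (p1 ∨ p1) ⊢ p1
      [Ax] p1 ⊢ p1
      [Ax] p1 ⊢ p1
    [Ax] p0 ⊢ p0

Result: YES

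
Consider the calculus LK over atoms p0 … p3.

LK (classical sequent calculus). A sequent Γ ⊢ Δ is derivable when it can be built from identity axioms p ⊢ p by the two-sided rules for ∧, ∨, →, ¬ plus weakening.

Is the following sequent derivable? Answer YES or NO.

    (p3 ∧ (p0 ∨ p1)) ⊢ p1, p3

Derivation trace:
[∧L] (p3 ∧ (p0 ∨ p1)) ⊢ p1, p3
  [∨L] p3, (p0 ∨ p1) ⊢ p1, p3
    [WL] p3, p0 ⊢ p3
      [Ax] p3 ⊢ p3
    [Ax] p1 ⊢ p1

Result: YES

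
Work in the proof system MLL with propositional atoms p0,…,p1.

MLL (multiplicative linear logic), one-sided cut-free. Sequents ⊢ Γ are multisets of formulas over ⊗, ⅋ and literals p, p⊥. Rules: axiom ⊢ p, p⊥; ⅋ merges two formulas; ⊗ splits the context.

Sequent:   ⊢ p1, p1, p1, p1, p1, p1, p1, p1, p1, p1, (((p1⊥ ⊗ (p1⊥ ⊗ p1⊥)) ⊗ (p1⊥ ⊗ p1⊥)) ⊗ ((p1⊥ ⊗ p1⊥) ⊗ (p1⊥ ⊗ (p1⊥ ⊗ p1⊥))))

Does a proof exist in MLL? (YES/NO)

Derivation trace:
[⊗]  ⊢ p1, p1, p1, p1, p1, p1, p1, p1, p1, p1, (((p1⊥ ⊗ (p1⊥ ⊗ p1⊥)) ⊗ (p1⊥ ⊗ p1⊥)) ⊗ ((p1⊥ ⊗ p1⊥) ⊗ (p1⊥ ⊗ (p1⊥ ⊗ p1⊥))))
  [⊗]  ⊢ p1, p1, p1, p1, p1, ((p1⊥ ⊗ (p1⊥ ⊗ p1⊥)) ⊗ (p1⊥ ⊗ p1⊥))
    [⊗]  ⊢ p1, p1, p1, (p1⊥ ⊗ (p1⊥ ⊗ p1⊥))
      [Ax]  ⊢ p1, p1⊥
      [⊗]  ⊢ p1, p1, (p1⊥ ⊗ p1⊥)
        [Ax]  ⊢ p1, p1⊥
        [Ax]  ⊢ p1, p1⊥
    [⊗]  ⊢ p1, p1, (p1⊥ ⊗ p1⊥)
      [Ax]  ⊢ p1, p1⊥
      [Ax]  ⊢ p1, p1⊥
  [⊗]  ⊢ p1, p1, p1, p1, p1, ((p1⊥ ⊗ p1⊥) ⊗ (p1⊥ ⊗ (p1⊥ ⊗ p1⊥)))
    [⊗]  ⊢ p1, p1, (p1⊥ ⊗ p1⊥)
      [Ax]  ⊢ p1, p1⊥
      [Ax]  ⊢ p1, p1⊥
    [⊗]  ⊢ p1, p1, p1, (p1⊥ ⊗ (p1⊥ ⊗ p1⊥))
      [Ax]  ⊢ p1, p1⊥
      [⊗]  ⊢ p1, p1, (p1⊥ ⊗ p1⊥)
        [Ax]  ⊢ p1, p1⊥
        [Ax]  ⊢ p1, p1⊥

Result: YES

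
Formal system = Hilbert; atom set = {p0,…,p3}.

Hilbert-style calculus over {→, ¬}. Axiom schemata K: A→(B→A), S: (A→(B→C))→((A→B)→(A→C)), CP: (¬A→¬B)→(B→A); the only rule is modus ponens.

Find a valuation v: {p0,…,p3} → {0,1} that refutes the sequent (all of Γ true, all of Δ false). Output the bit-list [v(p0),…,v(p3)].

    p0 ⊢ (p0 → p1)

Enumerate valuations to refute Γ ⊢ Δ:
  v=0000: Γ:[p0=F] Δ:[(p0 → p1)=T] refutes=False
  v=0001: Γ:[p0=F] Δ:[(p0 → p1)=T] refutes=False
  v=0010: Γ:[p0=F] Δ:[(p0 → p1)=T] refutes=False
  v=0011: Γ:[p0=F] Δ:[(p0 → p1)=T] refutes=False
  v=0100: Γ:[p0=F] Δ:[(p0 → p1)=T] refutes=False
  v=0101: Γ:[p0=F] Δ:[(p0 → p1)=T] refutes=False
  v=0110: Γ:[p0=F] Δ:[(p0 → p1)=T] refutes=False
  v=0111: Γ:[p0=F] Δ:[(p0 → p1)=T] refutes=False
  v=1000: Γ:[p0=T] Δ:[(p0 → p1)=F] refutes=True  ← countermodel

Result: [1, 0, 0, 0]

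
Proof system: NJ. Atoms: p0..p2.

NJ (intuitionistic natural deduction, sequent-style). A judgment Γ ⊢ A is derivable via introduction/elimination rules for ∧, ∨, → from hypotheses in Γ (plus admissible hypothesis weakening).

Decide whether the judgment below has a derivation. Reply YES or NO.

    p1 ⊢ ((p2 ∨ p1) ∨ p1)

Proof tree:
[∨I₁] p1 ⊢ ((p2 ∨ p1) ∨ p1)
  [∨I₂] p1 ⊢ (p2 ∨ p1)
    [Ax] p1 ⊢ p1

Result: YES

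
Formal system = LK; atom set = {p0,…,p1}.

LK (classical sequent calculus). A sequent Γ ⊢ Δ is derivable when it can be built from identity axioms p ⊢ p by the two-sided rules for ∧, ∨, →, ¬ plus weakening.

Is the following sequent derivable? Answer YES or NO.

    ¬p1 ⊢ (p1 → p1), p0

Derivation trace:
[WR] ¬p1 ⊢ (p1 → p1), p0
  [¬L] ¬p1 ⊢ (p1 → p1)
    [WR]  ⊢ (p1 → p1), p1
      [→R]  ⊢ (p1 → p1)
        [Ax] p1 ⊢ p1

Result: YES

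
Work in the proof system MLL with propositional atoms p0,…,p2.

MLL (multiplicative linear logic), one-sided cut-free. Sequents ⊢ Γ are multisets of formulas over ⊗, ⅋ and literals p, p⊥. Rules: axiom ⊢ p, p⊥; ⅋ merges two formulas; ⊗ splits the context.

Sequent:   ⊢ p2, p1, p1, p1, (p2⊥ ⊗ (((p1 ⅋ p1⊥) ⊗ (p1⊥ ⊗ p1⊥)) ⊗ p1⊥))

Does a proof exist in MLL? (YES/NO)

Derivation (root first):
[⊗]  ⊢ p2, p1, p1, p1, (p2⊥ ⊗ (((p1 ⅋ p1⊥) ⊗ (p1⊥ ⊗ p1⊥)) ⊗ p1⊥))
  [Ax]  ⊢ p2, p2⊥
  [⊗]  ⊢ p1, p1, p1, (((p1 ⅋ p1⊥) ⊗ (p1⊥ ⊗ p1⊥)) ⊗ p1⊥)
    [⊗]  ⊢ p1, p1, ((p1 ⅋ p1⊥) ⊗ (p1⊥ ⊗ p1⊥))
      [⅋]  ⊢ (p1 ⅋ p1⊥)
        [Ax]  ⊢ p1, p1⊥
      [⊗]  ⊢ p1, p1, (p1⊥ ⊗ p1⊥)
        [Ax]  ⊢ p1, p1⊥
        [Ax]  ⊢ p1, p1⊥
    [Ax]  ⊢ p1, p1⊥

Result: YES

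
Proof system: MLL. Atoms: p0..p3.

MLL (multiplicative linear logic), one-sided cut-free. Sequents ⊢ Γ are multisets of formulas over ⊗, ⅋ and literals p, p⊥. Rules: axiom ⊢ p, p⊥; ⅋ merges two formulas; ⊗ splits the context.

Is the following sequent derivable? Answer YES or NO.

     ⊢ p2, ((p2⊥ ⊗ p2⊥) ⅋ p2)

Proof tree:
[⅋]  ⊢ p2, ((p2⊥ ⊗ p2⊥) ⅋ p2)
  [⊗]  ⊢ p2, p2, (p2⊥ ⊗ p2⊥)
    [Ax]  ⊢ p2, p2⊥
    [Ax]  ⊢ p2, p2⊥

Result: YES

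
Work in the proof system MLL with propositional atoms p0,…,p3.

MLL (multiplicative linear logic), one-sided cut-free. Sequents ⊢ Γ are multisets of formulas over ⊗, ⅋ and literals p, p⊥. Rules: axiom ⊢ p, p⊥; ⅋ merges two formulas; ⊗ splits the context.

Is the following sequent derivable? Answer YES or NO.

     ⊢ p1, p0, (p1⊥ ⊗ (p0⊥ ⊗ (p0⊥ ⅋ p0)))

Derivation (root first):
[⊗]  ⊢ p1, p0, (p1⊥ ⊗ (p0⊥ ⊗ (p0⊥ ⅋ p0)))
  [Ax]  ⊢ p1, p1⊥
  [⊗]  ⊢ p0, (p0⊥ ⊗ (p0⊥ ⅋ p0))
    [Ax]  ⊢ p0, p0⊥
    [⅋]  ⊢ (p0⊥ ⅋ p0)
      [Ax]  ⊢ p0, p0⊥

Result: YES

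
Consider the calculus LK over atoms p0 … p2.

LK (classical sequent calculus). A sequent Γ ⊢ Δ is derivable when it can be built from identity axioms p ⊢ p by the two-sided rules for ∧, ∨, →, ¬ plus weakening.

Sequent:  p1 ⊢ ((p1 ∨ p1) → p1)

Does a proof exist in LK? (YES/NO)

Derivation (root first):
[→R] p1 ⊢ ((p1 ∨ p1) → p1)
  [∨L] p1, (p1 ∨ p1) ⊢ p1
    [WL] p1, p1 ⊢ p1
      [Ax] p1 ⊢ p1
    [WL] p1, p1 ⊢ p1
      [Ax] p1 ⊢ p1

Result: YES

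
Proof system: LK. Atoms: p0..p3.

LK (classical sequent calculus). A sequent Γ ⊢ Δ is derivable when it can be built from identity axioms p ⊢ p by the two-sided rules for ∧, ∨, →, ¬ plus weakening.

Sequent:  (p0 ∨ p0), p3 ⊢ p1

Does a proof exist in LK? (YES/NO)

Truth-table refutation:
  v=0000: Γ:[(p0 ∨ p0)=F, p3=F] Δ:[p1=F] refutes=False
  v=0001: Γ:[(p0 ∨ p0)=F, p3=T] Δ:[p1=F] refutes=False
  v=0010: Γ:[(p0 ∨ p0)=F, p3=F] Δ:[p1=F] refutes=False
  v=0011: Γ:[(p0 ∨ p0)=F, p3=T] Δ:[p1=F] refutes=False
  v=0100: Γ:[(p0 ∨ p0)=F, p3=F] Δ:[p1=T] refutes=False
  v=0101: Γ:[(p0 ∨ p0)=F, p3=T] Δ:[p1=T] refutes=False
  v=0110: Γ:[(p0 ∨ p0)=F, p3=F] Δ:[p1=T] refutes=False
  v=0111: Γ:[(p0 ∨ p0)=F, p3=T] Δ:[p1=T] refutes=False
  v=1000: Γ:[(p0 ∨ p0)=T, p3=F] Δ:[p1=F] refutes=False
  v=1001: Γ:[(p0 ∨ p0)=T, p3=T] Δ:[p1=F] refutes=True  ← countermodel

Result: NO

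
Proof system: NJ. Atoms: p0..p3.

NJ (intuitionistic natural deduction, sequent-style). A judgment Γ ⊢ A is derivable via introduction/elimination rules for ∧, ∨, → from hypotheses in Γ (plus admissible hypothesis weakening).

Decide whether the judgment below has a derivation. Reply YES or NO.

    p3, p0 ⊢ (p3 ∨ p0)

Derivation trace:
[∨I₁] p3, p0 ⊢ (p3 ∨ p0)
  [Wk] p3, p0 ⊢ p3
    [Ax] p3 ⊢ p3

Result: YES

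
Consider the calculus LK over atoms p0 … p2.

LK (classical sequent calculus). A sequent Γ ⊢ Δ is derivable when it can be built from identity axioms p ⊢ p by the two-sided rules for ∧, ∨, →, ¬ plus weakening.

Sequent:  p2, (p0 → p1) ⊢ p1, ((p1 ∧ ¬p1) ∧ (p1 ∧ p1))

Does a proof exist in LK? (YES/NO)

Enumerate valuations to refute Γ ⊢ Δ:
  v=000: Γ:[p2=F, (p0 → p1)=T] Δ:[p1=F, ((p1 ∧ ¬p1) ∧ (p1 ∧ p1))=F] refutes=False
  v=001: Γ:[p2=T, (p0 → p1)=T] Δ:[p1=F, ((p1 ∧ ¬p1) ∧ (p1 ∧ p1))=F] refutes=True  ← countermodel

Result: NO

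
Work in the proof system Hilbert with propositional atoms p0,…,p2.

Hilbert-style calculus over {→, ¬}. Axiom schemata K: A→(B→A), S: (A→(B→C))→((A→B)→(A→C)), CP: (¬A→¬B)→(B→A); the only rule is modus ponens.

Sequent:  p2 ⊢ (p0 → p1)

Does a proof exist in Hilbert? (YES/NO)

Truth-table refutation:
  v=000: Γ:[p2=F] Δ:[(p0 → p1)=T] refutes=False
  v=001: Γ:[p2=T] Δ:[(p0 → p1)=T] refutes=False
  v=010: Γ:[p2=F] Δ:[(p0 → p1)=T] refutes=False
  v=011: Γ:[p2=T] Δ:[(p0 → p1)=T] refutes=False
  v=100: Γ:[p2=F] Δ:[(p0 → p1)=F] refutes=False
  v=101: Γ:[p2=T] Δ:[(p0 → p1)=F] refutes=True  ← countermodel

Result: NO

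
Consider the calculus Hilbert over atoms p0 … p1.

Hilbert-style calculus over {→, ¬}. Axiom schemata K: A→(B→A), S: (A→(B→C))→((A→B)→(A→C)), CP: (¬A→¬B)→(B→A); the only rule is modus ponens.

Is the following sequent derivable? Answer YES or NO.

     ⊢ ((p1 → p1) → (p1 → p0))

Truth-table refutation:
  v=00: Γ:[] Δ:[((p1 → p1) → (p1 → p0))=T] refutes=False
  v=01: Γ:[] Δ:[((p1 → p1) → (p1 → p0))=F] refutes=True  ← countermodel

Result: NO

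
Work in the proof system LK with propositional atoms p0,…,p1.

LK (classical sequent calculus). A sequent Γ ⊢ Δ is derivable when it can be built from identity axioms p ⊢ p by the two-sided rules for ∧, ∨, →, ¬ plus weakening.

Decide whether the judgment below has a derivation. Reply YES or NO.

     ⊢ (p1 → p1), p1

Proof tree:
[WR]  ⊢ (p1 → p1), p1
  [→R]  ⊢ (p1 → p1)
    [Ax] p1 ⊢ p1

Result: YES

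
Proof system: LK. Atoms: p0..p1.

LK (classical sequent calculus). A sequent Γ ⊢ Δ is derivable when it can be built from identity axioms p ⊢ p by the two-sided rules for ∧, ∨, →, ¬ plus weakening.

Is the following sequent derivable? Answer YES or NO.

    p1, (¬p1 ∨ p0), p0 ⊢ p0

Derivation (root first):
[WL] p1, (¬p1 ∨ p0), p0 ⊢ p0
  [∨L] p1, (¬p1 ∨ p0) ⊢ p0
    [¬L] p1, ¬p1 ⊢ 
      [Ax] p1 ⊢ p1
    [Ax] p0 ⊢ p0

Result: YES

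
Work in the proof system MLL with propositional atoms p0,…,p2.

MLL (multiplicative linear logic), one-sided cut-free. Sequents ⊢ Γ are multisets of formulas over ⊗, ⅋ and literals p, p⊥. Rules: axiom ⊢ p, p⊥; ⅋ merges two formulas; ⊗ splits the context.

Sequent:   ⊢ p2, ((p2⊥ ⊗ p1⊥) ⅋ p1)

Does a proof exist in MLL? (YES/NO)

Proof tree:
[⅋]  ⊢ p2, ((p2⊥ ⊗ p1⊥) ⅋ p1)
  [⊗]  ⊢ p2, p1, (p2⊥ ⊗ p1⊥)
    [Ax]  ⊢ p2, p2⊥
    [Ax]  ⊢ p1, p1⊥

Result: YES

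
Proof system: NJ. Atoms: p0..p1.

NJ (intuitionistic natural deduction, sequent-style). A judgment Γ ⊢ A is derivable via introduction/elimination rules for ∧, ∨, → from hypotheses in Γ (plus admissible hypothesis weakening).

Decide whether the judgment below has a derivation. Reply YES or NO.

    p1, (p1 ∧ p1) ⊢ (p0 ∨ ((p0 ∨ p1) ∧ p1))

Derivation (root first):
[Wk] p1, (p1 ∧ p1) ⊢ (p0 ∨ ((p0 ∨ p1) ∧ p1))
  [∨I₂] p1 ⊢ (p0 ∨ ((p0 ∨ p1) ∧ p1))
    [∧I] p1 ⊢ ((p0 ∨ p1) ∧ p1)
      [∨I₂] p1 ⊢ (p0 ∨ p1)
        [Ax] p1 ⊢ p1
      [Ax] p1 ⊢ p1

Result: YES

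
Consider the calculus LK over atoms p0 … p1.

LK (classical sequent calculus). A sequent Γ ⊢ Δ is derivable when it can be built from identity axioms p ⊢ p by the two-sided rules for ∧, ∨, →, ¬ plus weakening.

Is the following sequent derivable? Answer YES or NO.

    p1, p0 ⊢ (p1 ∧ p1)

Proof tree:
[∧R] p1, p0 ⊢ (p1 ∧ p1)
  [WL] p1, p0 ⊢ p1
    [Ax] p1 ⊢ p1
  [WL] p1, p0 ⊢ p1
    [Ax] p1 ⊢ p1

Result: YES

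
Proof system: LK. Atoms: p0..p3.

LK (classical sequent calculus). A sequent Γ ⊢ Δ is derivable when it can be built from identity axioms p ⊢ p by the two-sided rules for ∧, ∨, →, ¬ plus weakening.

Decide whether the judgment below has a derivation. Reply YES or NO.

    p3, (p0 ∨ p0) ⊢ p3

Derivation trace:
[∨L] p3, (p0 ∨ p0) ⊢ p3
  [WL] p3, p0 ⊢ p3
    [Ax] p3 ⊢ p3
  [WL] p3, p0 ⊢ p3
    [Ax] p3 ⊢ p3

Result: YES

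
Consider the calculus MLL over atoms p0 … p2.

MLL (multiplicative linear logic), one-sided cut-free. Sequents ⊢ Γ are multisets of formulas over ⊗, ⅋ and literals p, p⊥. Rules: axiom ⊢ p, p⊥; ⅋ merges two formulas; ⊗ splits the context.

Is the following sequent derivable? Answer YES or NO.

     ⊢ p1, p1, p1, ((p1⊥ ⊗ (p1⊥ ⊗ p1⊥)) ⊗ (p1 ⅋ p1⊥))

Derivation trace:
[⊗]  ⊢ p1, p1, p1, ((p1⊥ ⊗ (p1⊥ ⊗ p1⊥)) ⊗ (p1 ⅋ p1⊥))
  [⊗]  ⊢ p1, p1, p1, (p1⊥ ⊗ (p1⊥ ⊗ p1⊥))
    [Ax]  ⊢ p1, p1⊥
    [⊗]  ⊢ p1, p1, (p1⊥ ⊗ p1⊥)
      [Ax]  ⊢ p1, p1⊥
      [Ax]  ⊢ p1, p1⊥
  [⅋]  ⊢ (p1 ⅋ p1⊥)
    [Ax]  ⊢ p1, p1⊥

Result: YES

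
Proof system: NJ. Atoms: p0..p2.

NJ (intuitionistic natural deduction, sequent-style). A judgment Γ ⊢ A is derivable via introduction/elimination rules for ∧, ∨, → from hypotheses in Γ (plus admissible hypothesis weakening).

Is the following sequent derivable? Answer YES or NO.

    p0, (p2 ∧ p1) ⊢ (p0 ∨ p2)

Proof tree:
[Wk] p0, (p2 ∧ p1) ⊢ (p0 ∨ p2)
  [∨I₁] p0 ⊢ (p0 ∨ p2)
    [Ax] p0 ⊢ p0

Result: YES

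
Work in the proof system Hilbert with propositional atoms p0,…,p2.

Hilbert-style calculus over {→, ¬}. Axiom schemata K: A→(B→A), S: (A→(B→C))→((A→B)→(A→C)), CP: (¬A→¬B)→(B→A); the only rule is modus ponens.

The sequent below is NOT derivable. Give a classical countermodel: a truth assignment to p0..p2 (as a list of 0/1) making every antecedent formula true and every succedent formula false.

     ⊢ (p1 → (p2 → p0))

Search for a countermodel by truth-table:
  v=000: Γ:[] Δ:[(p1 → (p2 → p0))=T] refutes=False
  v=001: Γ:[] Δ:[(p1 → (p2 → p0))=T] refutes=False
  v=010: Γ:[] Δ:[(p1 → (p2 → p0))=T] refutes=False
  v=011: Γ:[] Δ:[(p1 → (p2 → p0))=F] refutes=True  ← countermodel

Result: [0, 1, 1]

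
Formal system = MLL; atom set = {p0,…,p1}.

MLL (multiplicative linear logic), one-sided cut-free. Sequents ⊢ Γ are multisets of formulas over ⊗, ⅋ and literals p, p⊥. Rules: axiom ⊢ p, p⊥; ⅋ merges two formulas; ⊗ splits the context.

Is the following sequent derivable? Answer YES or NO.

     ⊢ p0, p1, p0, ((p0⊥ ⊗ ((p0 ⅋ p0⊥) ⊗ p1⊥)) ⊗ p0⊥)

Proof tree:
[⊗]  ⊢ p0, p1, p0, ((p0⊥ ⊗ ((p0 ⅋ p0⊥) ⊗ p1⊥)) ⊗ p0⊥)
  [⊗]  ⊢ p0, p1, (p0⊥ ⊗ ((p0 ⅋ p0⊥) ⊗ p1⊥))
    [Ax]  ⊢ p0, p0⊥
    [⊗]  ⊢ p1, ((p0 ⅋ p0⊥) ⊗ p1⊥)
      [⅋]  ⊢ (p0 ⅋ p0⊥)
        [Ax]  ⊢ p0, p0⊥
      [Ax]  ⊢ p1, p1⊥
  [Ax]  ⊢ p0, p0⊥

Result: YES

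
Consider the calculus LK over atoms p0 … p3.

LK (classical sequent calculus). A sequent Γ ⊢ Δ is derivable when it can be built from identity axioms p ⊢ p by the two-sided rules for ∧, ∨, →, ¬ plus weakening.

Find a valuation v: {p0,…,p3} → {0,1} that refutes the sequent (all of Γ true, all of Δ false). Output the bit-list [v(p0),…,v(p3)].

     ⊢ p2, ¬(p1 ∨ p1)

Truth-table refutation:
  v=0000: Γ:[] Δ:[p2=F, ¬(p1 ∨ p1)=T] refutes=False
  v=0001: Γ:[] Δ:[p2=F, ¬(p1 ∨ p1)=T] refutes=False
  v=0010: Γ:[] Δ:[p2=T, ¬(p1 ∨ p1)=T] refutes=False
  v=0011: Γ:[] Δ:[p2=T, ¬(p1 ∨ p1)=T] refutes=False
  v=0100: Γ:[] Δ:[p2=F, ¬(p1 ∨ p1)=F] refutes=True  ← countermodel

Result: [0, 1, 0, 0]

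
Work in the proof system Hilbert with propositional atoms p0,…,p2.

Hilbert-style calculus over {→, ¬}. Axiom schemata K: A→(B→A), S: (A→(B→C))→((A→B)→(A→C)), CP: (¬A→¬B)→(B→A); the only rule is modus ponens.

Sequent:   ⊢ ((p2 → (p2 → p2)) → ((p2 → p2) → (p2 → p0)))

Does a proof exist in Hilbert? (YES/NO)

Truth-table refutation:
  v=000: Γ:[] Δ:[((p2 → (p2 → p2)) → ((p2 → p2) → (p2 → p0)))=T] refutes=False
  v=001: Γ:[] Δ:[((p2 → (p2 → p2)) → ((p2 → p2) → (p2 → p0)))=F] refutes=True  ← countermodel

Result: NO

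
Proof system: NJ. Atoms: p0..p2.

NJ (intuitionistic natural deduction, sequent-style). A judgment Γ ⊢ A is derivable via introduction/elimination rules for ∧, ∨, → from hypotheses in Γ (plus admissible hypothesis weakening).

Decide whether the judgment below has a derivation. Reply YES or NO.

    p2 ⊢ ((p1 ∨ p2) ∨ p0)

Proof tree:
[∨I₁] p2 ⊢ ((p1 ∨ p2) ∨ p0)
  [∨I₂] p2 ⊢ (p1 ∨ p2)
    [Ax] p2 ⊢ p2

Result: YES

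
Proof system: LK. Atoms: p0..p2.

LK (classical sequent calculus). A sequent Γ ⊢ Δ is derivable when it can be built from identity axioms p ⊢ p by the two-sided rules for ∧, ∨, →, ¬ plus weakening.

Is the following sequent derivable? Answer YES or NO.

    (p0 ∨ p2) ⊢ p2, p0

Proof tree:
[∨L] (p0 ∨ p2) ⊢ p2, p0
  [Ax] p0 ⊢ p0
  [WR] p2 ⊢ p2, p2
    [Ax] p2 ⊢ p2

Result: YES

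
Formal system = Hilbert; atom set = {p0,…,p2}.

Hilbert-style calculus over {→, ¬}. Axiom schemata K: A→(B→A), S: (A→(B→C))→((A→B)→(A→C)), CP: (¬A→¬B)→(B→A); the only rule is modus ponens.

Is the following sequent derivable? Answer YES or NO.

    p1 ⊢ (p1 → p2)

Truth-table refutation:
  v=000: Γ:[p1=F] Δ:[(p1 → p2)=T] refutes=False
  v=001: Γ:[p1=F] Δ:[(p1 → p2)=T] refutes=False
  v=010: Γ:[p1=T] Δ:[(p1 → p2)=F] refutes=True  ← countermodel

Result: NO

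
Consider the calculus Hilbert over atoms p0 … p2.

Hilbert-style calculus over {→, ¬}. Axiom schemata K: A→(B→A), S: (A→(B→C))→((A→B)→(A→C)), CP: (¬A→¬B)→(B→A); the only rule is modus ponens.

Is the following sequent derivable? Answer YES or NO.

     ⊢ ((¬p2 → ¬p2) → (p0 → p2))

Truth-table refutation:
  v=000: Γ:[] Δ:[((¬p2 → ¬p2) → (p0 → p2))=T] refutes=False
  v=001: Γ:[] Δ:[((¬p2 → ¬p2) → (p0 → p2))=T] refutes=False
  v=010: Γ:[] Δ:[((¬p2 → ¬p2) → (p0 → p2))=T] refutes=False
  v=011: Γ:[] Δ:[((¬p2 → ¬p2) → (p0 → p2))=T] refutes=False
  v=100: Γ:[] Δ:[((¬p2 → ¬p2) → (p0 → p2))=F] refutes=True  ← countermodel

Result: NO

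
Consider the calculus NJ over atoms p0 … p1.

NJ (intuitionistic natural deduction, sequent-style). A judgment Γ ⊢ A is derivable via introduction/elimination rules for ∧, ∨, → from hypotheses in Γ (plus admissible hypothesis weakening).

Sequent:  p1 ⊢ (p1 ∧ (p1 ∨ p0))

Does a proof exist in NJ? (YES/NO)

Proof tree:
[∧I] p1 ⊢ (p1 ∧ (p1 ∨ p0))
  [Ax] p1 ⊢ p1
  [Wk] p1, p1 ⊢ (p1 ∨ p0)
    [∨I₁] p1 ⊢ (p1 ∨ p0)
      [Ax] p1 ⊢ p1

Result: YES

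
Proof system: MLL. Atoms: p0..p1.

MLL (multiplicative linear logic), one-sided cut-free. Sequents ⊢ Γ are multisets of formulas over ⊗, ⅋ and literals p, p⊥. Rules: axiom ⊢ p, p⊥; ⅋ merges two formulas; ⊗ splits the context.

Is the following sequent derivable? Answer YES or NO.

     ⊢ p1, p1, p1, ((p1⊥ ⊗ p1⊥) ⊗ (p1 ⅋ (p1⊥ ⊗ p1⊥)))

Proof tree:
[⊗]  ⊢ p1, p1, p1, ((p1⊥ ⊗ p1⊥) ⊗ (p1 ⅋ (p1⊥ ⊗ p1⊥)))
  [⊗]  ⊢ p1, p1, (p1⊥ ⊗ p1⊥)
    [Ax]  ⊢ p1, p1⊥
    [Ax]  ⊢ p1, p1⊥
  [⅋]  ⊢ p1, (p1 ⅋ (p1⊥ ⊗ p1⊥))
    [⊗]  ⊢ p1, p1, (p1⊥ ⊗ p1⊥)
      [Ax]  ⊢ p1, p1⊥
      [Ax]  ⊢ p1, p1⊥

Result: YES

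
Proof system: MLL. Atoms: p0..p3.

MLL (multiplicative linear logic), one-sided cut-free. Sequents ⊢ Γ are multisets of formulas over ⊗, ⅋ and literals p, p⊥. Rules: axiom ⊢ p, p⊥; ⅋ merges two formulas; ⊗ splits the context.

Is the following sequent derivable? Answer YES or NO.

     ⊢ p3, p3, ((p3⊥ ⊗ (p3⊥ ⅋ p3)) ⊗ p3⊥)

Derivation (root first):
[⊗]  ⊢ p3, p3, ((p3⊥ ⊗ (p3⊥ ⅋ p3)) ⊗ p3⊥)
  [⊗]  ⊢ p3, (p3⊥ ⊗ (p3⊥ ⅋ p3))
    [Ax]  ⊢ p3, p3⊥
    [⅋]  ⊢ (p3⊥ ⅋ p3)
      [Ax]  ⊢ p3, p3⊥
  [Ax]  ⊢ p3, p3⊥

Result: YES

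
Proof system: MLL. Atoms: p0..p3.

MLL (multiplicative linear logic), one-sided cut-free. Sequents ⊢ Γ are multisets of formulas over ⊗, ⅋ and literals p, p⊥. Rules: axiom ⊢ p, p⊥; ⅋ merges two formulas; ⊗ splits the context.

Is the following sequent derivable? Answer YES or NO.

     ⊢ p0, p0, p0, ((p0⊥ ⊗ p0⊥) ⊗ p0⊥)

Proof tree:
[⊗]  ⊢ p0, p0, p0, ((p0⊥ ⊗ p0⊥) ⊗ p0⊥)
  [⊗]  ⊢ p0, p0, (p0⊥ ⊗ p0⊥)
    [Ax]  ⊢ p0, p0⊥
    [Ax]  ⊢ p0, p0⊥
  [Ax]  ⊢ p0, p0⊥

Result: YES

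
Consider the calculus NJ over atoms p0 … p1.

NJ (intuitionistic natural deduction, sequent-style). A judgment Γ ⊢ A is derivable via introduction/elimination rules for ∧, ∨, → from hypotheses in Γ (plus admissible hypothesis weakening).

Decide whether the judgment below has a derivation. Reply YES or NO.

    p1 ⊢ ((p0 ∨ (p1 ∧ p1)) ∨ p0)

Proof tree:
[∨I₁] p1 ⊢ ((p0 ∨ (p1 ∧ p1)) ∨ p0)
  [∨I₂] p1 ⊢ (p0 ∨ (p1 ∧ p1))
    [∧I] p1 ⊢ (p1 ∧ p1)
      [Ax] p1 ⊢ p1
      [Ax] p1 ⊢ p1

Result: YES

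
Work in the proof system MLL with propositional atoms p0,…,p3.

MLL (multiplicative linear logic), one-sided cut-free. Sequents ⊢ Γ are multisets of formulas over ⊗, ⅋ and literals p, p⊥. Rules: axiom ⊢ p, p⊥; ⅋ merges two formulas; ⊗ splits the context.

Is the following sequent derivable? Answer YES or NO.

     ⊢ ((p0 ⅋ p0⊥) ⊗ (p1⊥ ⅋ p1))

Derivation trace:
[⊗]  ⊢ ((p0 ⅋ p0⊥) ⊗ (p1⊥ ⅋ p1))
  [⅋]  ⊢ (p0 ⅋ p0⊥)
    [Ax]  ⊢ p0, p0⊥
  [⅋]  ⊢ (p1⊥ ⅋ p1)
    [Ax]  ⊢ p1, p1⊥

Result: YES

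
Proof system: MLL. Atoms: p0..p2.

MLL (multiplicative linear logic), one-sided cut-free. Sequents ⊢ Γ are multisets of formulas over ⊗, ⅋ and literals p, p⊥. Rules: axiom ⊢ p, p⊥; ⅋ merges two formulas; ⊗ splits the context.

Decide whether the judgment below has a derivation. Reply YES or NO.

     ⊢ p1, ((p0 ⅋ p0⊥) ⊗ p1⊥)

Derivation (root first):
[⊗]  ⊢ p1, ((p0 ⅋ p0⊥) ⊗ p1⊥)
  [⅋]  ⊢ (p0 ⅋ p0⊥)
    [Ax]  ⊢ p0, p0⊥
  [Ax]  ⊢ p1, p1⊥

Result: YES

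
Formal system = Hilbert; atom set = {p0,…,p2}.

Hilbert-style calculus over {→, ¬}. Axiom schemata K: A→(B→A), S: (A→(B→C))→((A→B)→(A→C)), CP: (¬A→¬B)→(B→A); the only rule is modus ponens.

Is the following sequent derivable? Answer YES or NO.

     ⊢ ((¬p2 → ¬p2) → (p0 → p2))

Truth-table refutation:
  v=000: Γ:[] Δ:[((¬p2 → ¬p2) → (p0 → p2))=T] refutes=False
  v=001: Γ:[] Δ:[((¬p2 → ¬p2) → (p0 → p2))=T] refutes=False
  v=010: Γ:[] Δ:[((¬p2 → ¬p2) → (p0 → p2))=T] refutes=False
  v=011: Γ:[] Δ:[((¬p2 → ¬p2) → (p0 → p2))=T] refutes=False
  v=100: Γ:[] Δ:[((¬p2 → ¬p2) → (p0 → p2))=F] refutes=True  ← countermodel

Result: NO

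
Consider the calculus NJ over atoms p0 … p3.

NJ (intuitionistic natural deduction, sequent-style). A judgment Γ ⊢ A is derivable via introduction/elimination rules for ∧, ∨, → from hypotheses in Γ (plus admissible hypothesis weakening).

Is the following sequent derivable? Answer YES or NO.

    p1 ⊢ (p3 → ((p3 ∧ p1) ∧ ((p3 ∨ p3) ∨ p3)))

Derivation (root first):
[→I] p1 ⊢ (p3 → ((p3 ∧ p1) ∧ ((p3 ∨ p3) ∨ p3)))
  [∧I] p1, p3 ⊢ ((p3 ∧ p1) ∧ ((p3 ∨ p3) ∨ p3))
    [∧I] p1, p3 ⊢ (p3 ∧ p1)
      [Ax] p3 ⊢ p3
      [Ax] p1 ⊢ p1
    [∨I₁] p3 ⊢ ((p3 ∨ p3) ∨ p3)
      [∨I₂] p3 ⊢ (p3 ∨ p3)
        [Ax] p3 ⊢ p3

Result: YES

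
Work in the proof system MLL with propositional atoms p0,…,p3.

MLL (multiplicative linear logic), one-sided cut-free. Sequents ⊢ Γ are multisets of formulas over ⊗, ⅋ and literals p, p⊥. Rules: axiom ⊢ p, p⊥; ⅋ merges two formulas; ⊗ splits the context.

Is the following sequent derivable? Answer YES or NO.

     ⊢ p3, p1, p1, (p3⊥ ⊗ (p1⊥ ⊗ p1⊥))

Proof tree:
[⊗]  ⊢ p3, p1, p1, (p3⊥ ⊗ (p1⊥ ⊗ p1⊥))
  [Ax]  ⊢ p3, p3⊥
  [⊗]  ⊢ p1, p1, (p1⊥ ⊗ p1⊥)
    [Ax]  ⊢ p1, p1⊥
    [Ax]  ⊢ p1, p1⊥

Result: YES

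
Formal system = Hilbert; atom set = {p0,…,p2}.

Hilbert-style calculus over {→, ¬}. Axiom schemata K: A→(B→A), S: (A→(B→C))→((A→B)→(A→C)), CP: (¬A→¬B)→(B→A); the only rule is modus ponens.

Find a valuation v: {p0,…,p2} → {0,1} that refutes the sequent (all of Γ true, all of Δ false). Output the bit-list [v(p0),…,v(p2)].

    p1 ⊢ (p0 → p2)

Enumerate valuations to refute Γ ⊢ Δ:
  v=000: Γ:[p1=F] Δ:[(p0 → p2)=T] refutes=False
  v=001: Γ:[p1=F] Δ:[(p0 → p2)=T] refutes=False
  v=010: Γ:[p1=T] Δ:[(p0 → p2)=T] refutes=False
  v=011: Γ:[p1=T] Δ:[(p0 → p2)=T] refutes=False
  v=100: Γ:[p1=F] Δ:[(p0 → p2)=F] refutes=False
  v=101: Γ:[p1=F] Δ:[(p0 → p2)=T] refutes=False
  v=110: Γ:[p1=T] Δ:[(p0 → p2)=F] refutes=True  ← countermodel

Result: [1, 1, 0]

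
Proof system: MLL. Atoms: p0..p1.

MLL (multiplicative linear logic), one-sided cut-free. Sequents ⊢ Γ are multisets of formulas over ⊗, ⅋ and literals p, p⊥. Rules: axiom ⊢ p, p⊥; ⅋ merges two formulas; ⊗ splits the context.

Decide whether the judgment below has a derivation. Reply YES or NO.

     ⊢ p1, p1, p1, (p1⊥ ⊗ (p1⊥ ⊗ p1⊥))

Derivation (root first):
[⊗]  ⊢ p1, p1, p1, (p1⊥ ⊗ (p1⊥ ⊗ p1⊥))
  [Ax]  ⊢ p1, p1⊥
  [⊗]  ⊢ p1, p1, (p1⊥ ⊗ p1⊥)
    [Ax]  ⊢ p1, p1⊥
    [Ax]  ⊢ p1, p1⊥

Result: YES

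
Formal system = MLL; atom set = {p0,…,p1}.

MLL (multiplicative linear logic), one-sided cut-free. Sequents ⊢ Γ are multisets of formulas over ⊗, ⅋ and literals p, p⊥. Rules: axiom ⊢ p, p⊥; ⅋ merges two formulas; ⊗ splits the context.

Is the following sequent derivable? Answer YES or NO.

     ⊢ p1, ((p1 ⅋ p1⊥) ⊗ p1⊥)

Derivation trace:
[⊗]  ⊢ p1, ((p1 ⅋ p1⊥) ⊗ p1⊥)
  [⅋]  ⊢ (p1 ⅋ p1⊥)
    [Ax]  ⊢ p1, p1⊥
  [Ax]  ⊢ p1, p1⊥

Result: YES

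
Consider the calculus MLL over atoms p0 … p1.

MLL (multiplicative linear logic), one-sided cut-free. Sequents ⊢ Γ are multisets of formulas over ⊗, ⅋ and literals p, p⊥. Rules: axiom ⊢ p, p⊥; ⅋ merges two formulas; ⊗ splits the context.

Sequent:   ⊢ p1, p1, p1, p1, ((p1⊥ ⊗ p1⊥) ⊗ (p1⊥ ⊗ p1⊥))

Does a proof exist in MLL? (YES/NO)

Proof tree:
[⊗]  ⊢ p1, p1, p1, p1, ((p1⊥ ⊗ p1⊥) ⊗ (p1⊥ ⊗ p1⊥))
  [⊗]  ⊢ p1, p1, (p1⊥ ⊗ p1⊥)
    [Ax]  ⊢ p1, p1⊥
    [Ax]  ⊢ p1, p1⊥
  [⊗]  ⊢ p1, p1, (p1⊥ ⊗ p1⊥)
    [Ax]  ⊢ p1, p1⊥
    [Ax]  ⊢ p1, p1⊥

Result: YES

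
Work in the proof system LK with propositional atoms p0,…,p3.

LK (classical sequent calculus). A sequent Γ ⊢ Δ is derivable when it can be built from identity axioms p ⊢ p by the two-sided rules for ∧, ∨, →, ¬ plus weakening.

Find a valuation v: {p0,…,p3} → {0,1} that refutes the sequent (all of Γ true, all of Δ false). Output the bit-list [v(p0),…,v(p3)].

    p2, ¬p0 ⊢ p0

Enumerate valuations to refute Γ ⊢ Δ:
  v=0000: Γ:[p2=F, ¬p0=T] Δ:[p0=F] refutes=False
  v=0001: Γ:[p2=F, ¬p0=T] Δ:[p0=F] refutes=False
  v=0010: Γ:[p2=T, ¬p0=T] Δ:[p0=F] refutes=True  ← countermodel

Result: [0, 0, 1, 0]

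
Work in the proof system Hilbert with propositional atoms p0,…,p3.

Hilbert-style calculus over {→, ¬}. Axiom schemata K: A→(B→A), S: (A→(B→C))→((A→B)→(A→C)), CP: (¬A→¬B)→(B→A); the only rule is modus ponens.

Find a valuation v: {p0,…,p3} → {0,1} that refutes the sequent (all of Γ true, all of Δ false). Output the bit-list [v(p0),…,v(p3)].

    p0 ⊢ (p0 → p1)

Truth-table refutation:
  v=0000: Γ:[p0=F] Δ:[(p0 → p1)=T] refutes=False
  v=0001: Γ:[p0=F] Δ:[(p0 → p1)=T] refutes=False
  v=0010: Γ:[p0=F] Δ:[(p0 → p1)=T] refutes=False
  v=0011: Γ:[p0=F] Δ:[(p0 → p1)=T] refutes=False
  v=0100: Γ:[p0=F] Δ:[(p0 → p1)=T] refutes=False
  v=0101: Γ:[p0=F] Δ:[(p0 → p1)=T] refutes=False
  v=0110: Γ:[p0=F] Δ:[(p0 → p1)=T] refutes=False
  v=0111: Γ:[p0=F] Δ:[(p0 → p1)=T] refutes=False
  v=1000: Γ:[p0=T] Δ:[(p0 → p1)=F] refutes=True  ← countermodel

Result: [1, 0, 0, 0]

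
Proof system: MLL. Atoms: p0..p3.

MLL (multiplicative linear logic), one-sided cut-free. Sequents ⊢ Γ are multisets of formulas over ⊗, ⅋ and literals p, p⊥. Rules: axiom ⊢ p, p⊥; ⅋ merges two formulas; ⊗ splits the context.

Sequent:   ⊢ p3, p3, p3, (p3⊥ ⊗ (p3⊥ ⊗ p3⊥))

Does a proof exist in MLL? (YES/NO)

Proof tree:
[⊗]  ⊢ p3, p3, p3, (p3⊥ ⊗ (p3⊥ ⊗ p3⊥))
  [Ax]  ⊢ p3, p3⊥
  [⊗]  ⊢ p3, p3, (p3⊥ ⊗ p3⊥)
    [Ax]  ⊢ p3, p3⊥
    [Ax]  ⊢ p3, p3⊥

Result: YES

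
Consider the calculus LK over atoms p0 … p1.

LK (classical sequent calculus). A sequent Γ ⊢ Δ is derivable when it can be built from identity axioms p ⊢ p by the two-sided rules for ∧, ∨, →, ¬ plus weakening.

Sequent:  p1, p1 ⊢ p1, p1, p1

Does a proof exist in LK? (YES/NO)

Derivation trace:
[WL] p1, p1 ⊢ p1, p1, p1
  [WR] p1 ⊢ p1, p1, p1
    [WR] p1 ⊢ p1, p1
      [Ax] p1 ⊢ p1

Result: YES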